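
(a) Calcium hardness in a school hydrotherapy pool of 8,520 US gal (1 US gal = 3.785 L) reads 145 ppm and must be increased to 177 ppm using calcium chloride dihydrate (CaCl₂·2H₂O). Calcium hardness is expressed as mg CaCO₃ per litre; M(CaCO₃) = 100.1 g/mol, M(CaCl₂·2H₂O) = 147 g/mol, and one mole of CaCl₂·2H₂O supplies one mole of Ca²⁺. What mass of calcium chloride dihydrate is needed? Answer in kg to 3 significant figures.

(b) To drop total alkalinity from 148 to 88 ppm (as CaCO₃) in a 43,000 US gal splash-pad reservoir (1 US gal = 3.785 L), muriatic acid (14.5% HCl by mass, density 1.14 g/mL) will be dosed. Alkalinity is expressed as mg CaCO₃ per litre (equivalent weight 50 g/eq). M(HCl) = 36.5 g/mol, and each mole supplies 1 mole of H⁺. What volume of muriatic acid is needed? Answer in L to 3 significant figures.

(a) 1.52 kg; (b) 43.1 L

(a) Volume: 8,520 US gal × 3.785 L/gal = 32,248 L.
(a) Hardness to add: (177 − 145) = 32 mg/L as CaCO₃ × 32,248 L = 1032 g as CaCO₃.
(a) Moles of Ca²⁺ (1 mol Ca²⁺ ≡ 1 mol CaCO₃): 1032 / 100.1 g/mol = 10.31 mol.
(a) Mass of CaCl₂·2H₂O: 10.31 × 147 = 1515 g.

(b) Volume: 43,000 US gal × 3.785 L/gal = 162,755 L.
(b) Alkalinity to neutralize: (148 − 88) = 60 mg/L as CaCO₃ × 162,755 L = 9765 g as CaCO₃.
(b) Equivalents of H⁺ required: 9765 ÷ 50 g/eq = 195.3 eq = 195.3 mol HCl.
(b) Mass of HCl: 195.3 × 36.5 = 7129 g.
(b) Mass of 14.5% solution: 7129 / 0.145 = 49,160 g.
(b) Volume: 49,160 g ÷ 1.14 g/mL = 43,130 mL.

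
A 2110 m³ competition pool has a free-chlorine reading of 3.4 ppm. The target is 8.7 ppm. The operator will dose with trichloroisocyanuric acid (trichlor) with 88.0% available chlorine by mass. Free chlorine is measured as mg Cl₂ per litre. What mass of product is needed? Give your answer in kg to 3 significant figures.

12.7 kg

Volume: 2110 m³ = 2,110,000 L.
Chlorine deficit: 8.7 − 3.4 = 5.3 ppm = 5.3 mg/L as Cl₂.
Cl₂ equivalent needed: 5.3 mg/L × 2,110,000 L = 11,180,000 mg = 11,180 g.
Product at 88.0% available chlorine: 11,180 / 0.88 = 12,710 g.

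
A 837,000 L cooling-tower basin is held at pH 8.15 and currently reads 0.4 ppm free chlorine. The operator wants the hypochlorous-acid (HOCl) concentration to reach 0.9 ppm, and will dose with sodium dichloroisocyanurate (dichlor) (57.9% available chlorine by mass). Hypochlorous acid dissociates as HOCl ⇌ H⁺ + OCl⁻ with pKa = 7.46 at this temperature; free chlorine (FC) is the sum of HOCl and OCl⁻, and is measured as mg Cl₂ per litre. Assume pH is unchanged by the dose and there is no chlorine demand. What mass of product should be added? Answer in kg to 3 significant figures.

7.09 kg

[OCl⁻]/[HOCl] = 10^(pH − pKa) = 10^(8.15 − 7.46) = 4.898; fraction as HOCl = 1/(1 + 4.898) = 0.1696.
Free chlorine required for 0.9 ppm HOCl: 0.9 / 0.1696 = 5.308 ppm.
FC to add: 5.308 − 0.4 = 4.908 mg/L as Cl₂.
Cl₂ equivalent: 4.908 mg/L × 837,000 L = 4108 g.
Product at 57.9% available Cl: 4108 / 0.579 = 7095 g.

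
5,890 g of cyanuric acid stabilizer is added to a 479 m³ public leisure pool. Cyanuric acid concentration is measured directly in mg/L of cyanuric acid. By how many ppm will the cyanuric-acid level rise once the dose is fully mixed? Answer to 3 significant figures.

Volume: 479 m³ = 479,000 L.
Rise: 5,890 g / 479,000 L × 1000 = 12.3 mg/L.

12.3 ppm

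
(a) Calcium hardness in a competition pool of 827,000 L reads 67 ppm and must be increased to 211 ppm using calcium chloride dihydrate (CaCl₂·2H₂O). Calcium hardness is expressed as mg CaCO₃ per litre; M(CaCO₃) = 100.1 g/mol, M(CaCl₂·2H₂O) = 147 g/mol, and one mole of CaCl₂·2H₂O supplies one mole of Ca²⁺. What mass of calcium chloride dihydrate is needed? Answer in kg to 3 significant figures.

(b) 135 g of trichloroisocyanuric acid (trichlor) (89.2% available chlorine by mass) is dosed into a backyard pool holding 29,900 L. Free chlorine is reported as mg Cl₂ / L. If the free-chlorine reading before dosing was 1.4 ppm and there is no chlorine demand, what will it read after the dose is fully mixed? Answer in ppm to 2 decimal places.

(a) Hardness to add: (211 − 67) = 144 mg/L as CaCO₃ × 827,000 L = 119,100 g as CaCO₃.
(a) Moles of Ca²⁺ (1 mol Ca²⁺ ≡ 1 mol CaCO₃): 119,100 / 100.1 g/mol = 1190 mol.
(a) Mass of CaCl₂·2H₂O: 1190 × 147 = 174,900 g.

(b) Available chlorine delivered: 135 g × 0.892 = 120.4 g as Cl₂.
(b) Concentration rise: 120.4 g / 29,900 L = 4.027 mg/L = 4.03 ppm.
(b) Final FC: 1.4 + 4.03 = 5.43 ppm.

(a) 175 kg; (b) 5.43 ppm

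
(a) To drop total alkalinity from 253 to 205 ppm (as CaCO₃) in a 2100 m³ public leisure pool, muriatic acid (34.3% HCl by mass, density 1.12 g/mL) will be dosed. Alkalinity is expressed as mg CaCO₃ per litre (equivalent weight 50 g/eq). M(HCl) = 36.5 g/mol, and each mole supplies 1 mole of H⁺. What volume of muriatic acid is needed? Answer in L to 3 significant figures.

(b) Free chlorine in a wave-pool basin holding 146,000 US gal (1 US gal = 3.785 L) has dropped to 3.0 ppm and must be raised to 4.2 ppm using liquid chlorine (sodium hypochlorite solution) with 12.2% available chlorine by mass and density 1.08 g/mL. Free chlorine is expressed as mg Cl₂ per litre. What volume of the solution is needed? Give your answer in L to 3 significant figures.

(a) 192 L; (b) 5.03 L

(a) Volume: 2100 m³ = 2,100,000 L.
(a) Alkalinity to neutralize: (253 − 205) = 48 mg/L as CaCO₃ × 2,100,000 L = 100,800 g as CaCO₃.
(a) Equivalents of H⁺ required: 100,800 ÷ 50 g/eq = 2016 eq = 2016 mol HCl.
(a) Mass of HCl: 2016 × 36.5 = 73,580 g.
(a) Mass of 34.3% solution: 73,580 / 0.343 = 214,500 g.
(a) Volume: 214,500 g ÷ 1.12 g/mL = 191,500 mL.

(b) Volume: 146,000 US gal × 3.785 L/gal = 552,610 L.
(b) Chlorine deficit: 4.2 − 3.0 = 1.2 ppm = 1.2 mg/L as Cl₂.
(b) Cl₂ equivalent needed: 1.2 mg/L × 552,610 L = 663,100 mg = 663.1 g.
(b) Product at 12.2% available chlorine: 663.1 / 0.122 = 5436 g.
(b) Volume at density 1.08 g/mL: 5436 g ÷ 1.08 g/mL = 5033 mL.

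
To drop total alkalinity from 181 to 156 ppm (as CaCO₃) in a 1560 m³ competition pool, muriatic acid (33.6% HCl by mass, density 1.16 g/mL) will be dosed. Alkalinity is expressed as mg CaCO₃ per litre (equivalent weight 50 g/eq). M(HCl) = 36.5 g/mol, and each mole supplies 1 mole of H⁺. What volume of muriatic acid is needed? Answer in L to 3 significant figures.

73.0 L

Volume: 1560 m³ = 1,560,000 L.
Alkalinity to neutralize: (181 − 156) = 25 mg/L as CaCO₃ × 1,560,000 L = 39,000 g as CaCO₃.
Equivalents of H⁺ required: 39,000 ÷ 50 g/eq = 780 eq = 780 mol HCl.
Mass of HCl: 780 × 36.5 = 28,470 g.
Mass of 33.6% solution: 28,470 / 0.336 = 84,730 g.
Volume: 84,730 g ÷ 1.16 g/mL = 73,040 mL.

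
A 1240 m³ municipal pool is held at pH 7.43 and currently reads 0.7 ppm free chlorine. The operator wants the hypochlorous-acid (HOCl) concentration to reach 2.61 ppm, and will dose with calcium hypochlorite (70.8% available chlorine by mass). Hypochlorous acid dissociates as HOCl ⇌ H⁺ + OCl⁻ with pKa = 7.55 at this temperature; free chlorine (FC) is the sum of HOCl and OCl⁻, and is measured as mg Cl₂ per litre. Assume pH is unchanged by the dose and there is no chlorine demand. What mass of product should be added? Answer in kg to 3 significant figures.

Volume: 1240 m³ = 1,240,000 L.
[OCl⁻]/[HOCl] = 10^(pH − pKa) = 10^(7.43 − 7.55) = 0.7586; fraction as HOCl = 1/(1 + 0.7586) = 0.5686.
Free chlorine required for 2.61 ppm HOCl: 2.61 / 0.5686 = 4.59 ppm.
FC to add: 4.59 − 0.7 = 3.89 mg/L as Cl₂.
Cl₂ equivalent: 3.89 mg/L × 1,240,000 L = 4823 g.
Product at 70.8% available Cl: 4823 / 0.708 = 6813 g.

6.81 kg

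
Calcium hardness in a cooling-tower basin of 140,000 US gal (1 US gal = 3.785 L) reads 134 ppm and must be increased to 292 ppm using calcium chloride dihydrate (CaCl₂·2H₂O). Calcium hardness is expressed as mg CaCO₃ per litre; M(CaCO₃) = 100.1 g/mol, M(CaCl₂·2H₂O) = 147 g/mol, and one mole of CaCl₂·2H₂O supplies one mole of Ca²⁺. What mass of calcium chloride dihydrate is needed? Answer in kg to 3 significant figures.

Volume: 140,000 US gal × 3.785 L/gal = 529,900 L.
Hardness to add: (292 − 134) = 158 mg/L as CaCO₃ × 529,900 L = 83,720 g as CaCO₃.
Moles of Ca²⁺ (1 mol Ca²⁺ ≡ 1 mol CaCO₃): 83,720 / 100.1 g/mol = 836.4 mol.
Mass of CaCl₂·2H₂O: 836.4 × 147 = 123,000 g.

123 kg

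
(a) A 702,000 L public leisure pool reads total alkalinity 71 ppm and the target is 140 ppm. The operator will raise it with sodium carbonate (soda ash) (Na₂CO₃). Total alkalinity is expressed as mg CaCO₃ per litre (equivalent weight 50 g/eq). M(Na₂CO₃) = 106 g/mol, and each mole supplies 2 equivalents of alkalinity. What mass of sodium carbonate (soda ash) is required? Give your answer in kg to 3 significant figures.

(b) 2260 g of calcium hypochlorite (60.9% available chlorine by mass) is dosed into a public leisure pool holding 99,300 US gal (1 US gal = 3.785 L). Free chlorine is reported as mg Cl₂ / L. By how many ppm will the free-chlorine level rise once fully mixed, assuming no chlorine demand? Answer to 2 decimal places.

(a) Alkalinity to add: (140 − 71) = 69 mg/L as CaCO₃ × 702,000 L = 48,440 g as CaCO₃.
(a) Equivalents: 48,440 g ÷ 50 g/eq = 968.8 eq.
(a) Each mole of Na₂CO₃ supplies 2 eq, so 968.8 / 2 = 484.4 mol.
(a) Mass: 484.4 mol × 106 g/mol = 51,340 g.

(b) Volume: 99,300 US gal × 3.785 L/gal = 375,850 L.
(b) Available chlorine delivered: 2260 g × 0.609 = 1376 g as Cl₂.
(b) Concentration rise: 1376 g / 375,850 L = 3.662 mg/L = 3.66 ppm.

(a) 51.3 kg; (b) 3.66 ppm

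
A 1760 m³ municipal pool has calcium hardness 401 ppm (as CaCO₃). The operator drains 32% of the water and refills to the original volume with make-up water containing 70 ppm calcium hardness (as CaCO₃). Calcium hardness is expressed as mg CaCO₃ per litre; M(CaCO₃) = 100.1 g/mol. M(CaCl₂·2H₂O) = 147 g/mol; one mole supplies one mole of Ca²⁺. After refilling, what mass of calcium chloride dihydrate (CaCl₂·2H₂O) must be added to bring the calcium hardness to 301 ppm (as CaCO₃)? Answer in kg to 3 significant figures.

Volume: 1760 m³ = 1,760,000 L.
After draining 32% and refilling: 401 × 0.68 + 70 × 0.32 = 295.08 ppm.
Deficit to target: 301 − 295.08 = 5.92 mg/L.
As CaCO₃: 5.92 mg/L × 1,760,000 L = 10,420 g; ÷ 100.1 = 104.1 mol Ca²⁺.
Mass: 104.1 × 147 = 15,300 g.

15.3 kg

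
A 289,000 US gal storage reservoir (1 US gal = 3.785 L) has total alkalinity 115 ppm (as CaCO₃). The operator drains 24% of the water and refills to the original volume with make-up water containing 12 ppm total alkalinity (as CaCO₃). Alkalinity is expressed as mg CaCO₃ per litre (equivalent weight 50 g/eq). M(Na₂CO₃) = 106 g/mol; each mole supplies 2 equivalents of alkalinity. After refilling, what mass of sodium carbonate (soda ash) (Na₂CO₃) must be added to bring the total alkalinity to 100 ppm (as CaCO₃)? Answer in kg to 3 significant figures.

Volume: 289,000 US gal × 3.785 L/gal = 1,093,865 L.
After draining 24% and refilling: 115 × 0.76 + 12 × 0.24 = 90.28 ppm.
Deficit to target: 100 − 90.28 = 9.72 mg/L.
As CaCO₃: 9.72 mg/L × 1,093,865 L = 10,630 g; ÷ 50 g/eq ÷ 2 = 106.3 mol Na₂CO₃.
Mass: 106.3 × 106 = 11,270 g.

11.3 kg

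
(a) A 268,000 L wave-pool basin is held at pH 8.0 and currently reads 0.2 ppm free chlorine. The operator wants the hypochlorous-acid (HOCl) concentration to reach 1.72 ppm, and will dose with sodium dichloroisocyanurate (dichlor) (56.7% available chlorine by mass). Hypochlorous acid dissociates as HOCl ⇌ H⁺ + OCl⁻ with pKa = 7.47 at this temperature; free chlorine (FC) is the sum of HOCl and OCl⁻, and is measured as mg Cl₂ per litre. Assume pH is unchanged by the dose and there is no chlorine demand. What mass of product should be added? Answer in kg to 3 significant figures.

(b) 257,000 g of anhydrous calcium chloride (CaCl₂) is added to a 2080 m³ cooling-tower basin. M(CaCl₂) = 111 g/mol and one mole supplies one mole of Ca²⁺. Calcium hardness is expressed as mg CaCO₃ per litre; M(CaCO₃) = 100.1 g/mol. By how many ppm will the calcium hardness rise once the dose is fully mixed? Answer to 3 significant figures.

(a) 3.47 kg; (b) 111 ppm

(a) [OCl⁻]/[HOCl] = 10^(pH − pKa) = 10^(8.0 − 7.47) = 3.388; fraction as HOCl = 1/(1 + 3.388) = 0.2279.
(a) Free chlorine required for 1.72 ppm HOCl: 1.72 / 0.2279 = 7.548 ppm.
(a) FC to add: 7.548 − 0.2 = 7.348 mg/L as Cl₂.
(a) Cl₂ equivalent: 7.348 mg/L × 268,000 L = 1969 g.
(a) Product at 56.7% available Cl: 1969 / 0.567 = 3473 g.

(b) Volume: 2080 m³ = 2,080,000 L.
(b) Moles of Ca²⁺: 257,000 g ÷ 111 g/mol = 2315 mol.
(b) As CaCO₃: 2315 mol × 100.1 g/mol = 231,800 g.
(b) Rise: 231,800 g / 2,080,000 L × 1000 = 111.4 mg/L.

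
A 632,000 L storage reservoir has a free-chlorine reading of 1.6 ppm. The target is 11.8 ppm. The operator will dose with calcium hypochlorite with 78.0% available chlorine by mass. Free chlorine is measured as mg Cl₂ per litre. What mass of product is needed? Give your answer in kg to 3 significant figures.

Chlorine deficit: 11.8 − 1.6 = 10.2 ppm = 10.2 mg/L as Cl₂.
Cl₂ equivalent needed: 10.2 mg/L × 632,000 L = 6,446,000 mg = 6446 g.
Product at 78.0% available chlorine: 6446 / 0.78 = 8265 g.

8.26 kg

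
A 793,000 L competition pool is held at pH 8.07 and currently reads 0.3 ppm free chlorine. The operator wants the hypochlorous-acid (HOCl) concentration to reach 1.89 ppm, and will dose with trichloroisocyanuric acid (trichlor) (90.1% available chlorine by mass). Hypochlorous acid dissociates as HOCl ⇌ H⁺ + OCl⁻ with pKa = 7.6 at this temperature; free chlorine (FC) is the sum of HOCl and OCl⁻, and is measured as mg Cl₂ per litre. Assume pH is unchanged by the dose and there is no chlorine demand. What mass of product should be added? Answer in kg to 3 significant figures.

6.31 kg

[OCl⁻]/[HOCl] = 10^(pH − pKa) = 10^(8.07 − 7.6) = 2.951; fraction as HOCl = 1/(1 + 2.951) = 0.2531.
Free chlorine required for 1.89 ppm HOCl: 1.89 / 0.2531 = 7.468 ppm.
FC to add: 7.468 − 0.3 = 7.168 mg/L as Cl₂.
Cl₂ equivalent: 7.168 mg/L × 793,000 L = 5684 g.
Product at 90.1% available Cl: 5684 / 0.901 = 6309 g.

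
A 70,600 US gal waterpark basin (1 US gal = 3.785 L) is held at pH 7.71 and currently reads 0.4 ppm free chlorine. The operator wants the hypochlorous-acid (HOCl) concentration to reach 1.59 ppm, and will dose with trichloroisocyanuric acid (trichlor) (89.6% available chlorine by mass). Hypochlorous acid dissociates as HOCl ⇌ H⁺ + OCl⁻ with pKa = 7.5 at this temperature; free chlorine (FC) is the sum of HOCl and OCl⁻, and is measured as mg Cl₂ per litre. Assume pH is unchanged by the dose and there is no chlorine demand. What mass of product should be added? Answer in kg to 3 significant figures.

Volume: 70,600 US gal × 3.785 L/gal = 267,221 L.
[OCl⁻]/[HOCl] = 10^(pH − pKa) = 10^(7.71 − 7.5) = 1.622; fraction as HOCl = 1/(1 + 1.622) = 0.3814.
Free chlorine required for 1.59 ppm HOCl: 1.59 / 0.3814 = 4.169 ppm.
FC to add: 4.169 − 0.4 = 3.769 mg/L as Cl₂.
Cl₂ equivalent: 3.769 mg/L × 267,221 L = 1007 g.
Product at 89.6% available Cl: 1007 / 0.896 = 1124 g.

1.12 kg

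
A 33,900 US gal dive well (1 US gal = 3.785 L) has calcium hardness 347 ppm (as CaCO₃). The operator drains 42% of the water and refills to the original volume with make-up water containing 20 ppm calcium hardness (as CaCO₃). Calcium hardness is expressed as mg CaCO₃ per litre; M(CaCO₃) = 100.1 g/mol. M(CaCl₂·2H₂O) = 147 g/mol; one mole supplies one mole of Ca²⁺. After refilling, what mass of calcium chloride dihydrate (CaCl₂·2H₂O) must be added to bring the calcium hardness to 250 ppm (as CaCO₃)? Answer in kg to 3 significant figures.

7.60 kg

Volume: 33,900 US gal × 3.785 L/gal = 128,312 L.
After draining 42% and refilling: 347 × 0.58 + 20 × 0.42 = 209.66 ppm.
Deficit to target: 250 − 209.66 = 40.34 mg/L.
As CaCO₃: 40.34 mg/L × 128,312 L = 5176 g; ÷ 100.1 = 51.71 mol Ca²⁺.
Mass: 51.71 × 147 = 7601 g.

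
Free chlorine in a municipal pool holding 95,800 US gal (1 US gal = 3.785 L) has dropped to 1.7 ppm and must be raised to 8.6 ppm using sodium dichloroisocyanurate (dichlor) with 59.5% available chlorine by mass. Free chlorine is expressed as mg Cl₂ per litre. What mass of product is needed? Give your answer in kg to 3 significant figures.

4.20 kg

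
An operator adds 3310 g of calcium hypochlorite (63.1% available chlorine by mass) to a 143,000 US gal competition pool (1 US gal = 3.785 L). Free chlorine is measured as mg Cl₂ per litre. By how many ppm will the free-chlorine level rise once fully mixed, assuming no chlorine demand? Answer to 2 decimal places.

3.86 ppm

Volume: 143,000 US gal × 3.785 L/gal = 541,255 L.
Available chlorine delivered: 3310 g × 0.631 = 2089 g as Cl₂.
Concentration rise: 2089 g / 541,255 L = 3.859 mg/L = 3.86 ppm.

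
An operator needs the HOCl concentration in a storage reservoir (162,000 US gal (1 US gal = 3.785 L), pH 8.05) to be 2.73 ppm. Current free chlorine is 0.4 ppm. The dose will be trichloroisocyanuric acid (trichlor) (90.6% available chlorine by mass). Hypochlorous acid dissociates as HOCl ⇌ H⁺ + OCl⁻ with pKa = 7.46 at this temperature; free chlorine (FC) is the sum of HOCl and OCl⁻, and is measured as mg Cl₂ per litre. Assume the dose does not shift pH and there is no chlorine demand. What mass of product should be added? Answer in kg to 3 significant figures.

8.77 kg

Volume: 162,000 US gal × 3.785 L/gal = 613,170 L.
[OCl⁻]/[HOCl] = 10^(pH − pKa) = 10^(8.05 − 7.46) = 3.89; fraction as HOCl = 1/(1 + 3.89) = 0.2045.
Free chlorine required for 2.73 ppm HOCl: 2.73 / 0.2045 = 13.35 ppm.
FC to add: 13.35 − 0.4 = 12.95 mg/L as Cl₂.
Cl₂ equivalent: 12.95 mg/L × 613,170 L = 7941 g.
Product at 90.6% available Cl: 7941 / 0.906 = 8765 g.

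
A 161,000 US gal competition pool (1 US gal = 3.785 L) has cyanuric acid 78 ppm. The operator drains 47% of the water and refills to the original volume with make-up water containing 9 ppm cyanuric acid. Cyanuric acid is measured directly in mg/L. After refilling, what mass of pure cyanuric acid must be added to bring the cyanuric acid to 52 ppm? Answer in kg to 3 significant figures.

3.92 kg

Volume: 161,000 US gal × 3.785 L/gal = 609,385 L.
After draining 47% and refilling: 78 × 0.53 + 9 × 0.47 = 45.57 ppm.
Deficit to target: 52 − 45.57 = 6.43 mg/L.
Mass: 6.43 mg/L × 609,385 L = 3918 g cyanuric acid.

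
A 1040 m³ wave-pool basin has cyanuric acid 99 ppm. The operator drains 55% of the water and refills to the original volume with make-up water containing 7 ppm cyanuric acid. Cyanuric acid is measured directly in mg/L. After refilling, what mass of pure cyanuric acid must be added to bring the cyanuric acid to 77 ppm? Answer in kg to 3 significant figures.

29.7 kg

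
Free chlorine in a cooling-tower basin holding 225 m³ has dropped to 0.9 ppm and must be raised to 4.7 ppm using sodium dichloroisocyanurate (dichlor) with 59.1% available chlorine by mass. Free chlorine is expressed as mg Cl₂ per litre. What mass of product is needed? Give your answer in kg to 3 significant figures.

Volume: 225 m³ = 225,000 L.
Chlorine deficit: 4.7 − 0.9 = 3.8 ppm = 3.8 mg/L as Cl₂.
Cl₂ equivalent needed: 3.8 mg/L × 225,000 L = 855,000 mg = 855 g.
Product at 59.1% available chlorine: 855 / 0.591 = 1447 g.

1.45 kg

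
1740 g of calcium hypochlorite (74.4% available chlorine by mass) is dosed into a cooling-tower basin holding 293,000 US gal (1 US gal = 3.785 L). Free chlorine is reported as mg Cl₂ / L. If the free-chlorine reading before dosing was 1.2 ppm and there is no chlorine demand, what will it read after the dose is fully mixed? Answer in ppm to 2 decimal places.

Volume: 293,000 US gal × 3.785 L/gal = 1,109,005 L.
Available chlorine delivered: 1740 g × 0.744 = 1295 g as Cl₂.
Concentration rise: 1295 g / 1,109,005 L = 1.167 mg/L = 1.17 ppm.
Final FC: 1.2 + 1.17 = 2.37 ppm.

2.37 ppm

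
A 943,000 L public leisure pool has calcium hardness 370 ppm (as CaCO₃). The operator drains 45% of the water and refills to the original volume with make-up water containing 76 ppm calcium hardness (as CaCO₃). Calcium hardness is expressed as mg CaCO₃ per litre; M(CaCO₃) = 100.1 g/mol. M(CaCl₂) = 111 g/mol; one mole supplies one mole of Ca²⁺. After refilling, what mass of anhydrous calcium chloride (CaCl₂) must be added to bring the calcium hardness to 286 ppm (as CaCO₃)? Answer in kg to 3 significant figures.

50.5 kg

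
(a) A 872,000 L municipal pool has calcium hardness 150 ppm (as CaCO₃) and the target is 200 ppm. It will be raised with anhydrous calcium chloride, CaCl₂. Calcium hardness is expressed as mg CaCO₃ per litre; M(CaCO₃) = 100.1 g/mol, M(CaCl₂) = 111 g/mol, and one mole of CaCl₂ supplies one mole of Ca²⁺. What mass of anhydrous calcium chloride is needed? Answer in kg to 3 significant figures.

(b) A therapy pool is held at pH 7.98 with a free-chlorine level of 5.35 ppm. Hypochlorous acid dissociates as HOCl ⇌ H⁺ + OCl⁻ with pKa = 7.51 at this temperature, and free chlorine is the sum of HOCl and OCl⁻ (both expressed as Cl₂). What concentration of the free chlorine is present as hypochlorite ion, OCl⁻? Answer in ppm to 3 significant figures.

(a) 48.3 kg; (b) 4.00 ppm

(a) Hardness to add: (200 − 150) = 50 mg/L as CaCO₃ × 872,000 L = 43,600 g as CaCO₃.
(a) Moles of Ca²⁺ (1 mol Ca²⁺ ≡ 1 mol CaCO₃): 43,600 / 100.1 g/mol = 435.6 mol.
(a) Mass of CaCl₂: 435.6 × 111 = 48,350 g.

(b) [OCl⁻]/[HOCl] = 10^(pH − pKa) = 10^(7.98 − 7.51) = 10^0.47 = 2.951.
(b) Fraction as HOCl = 1 / (1 + 2.951) = 0.2531.
(b) OCl⁻ = (1 − 0.2531) × 5.35 ppm = 3.996 ppm.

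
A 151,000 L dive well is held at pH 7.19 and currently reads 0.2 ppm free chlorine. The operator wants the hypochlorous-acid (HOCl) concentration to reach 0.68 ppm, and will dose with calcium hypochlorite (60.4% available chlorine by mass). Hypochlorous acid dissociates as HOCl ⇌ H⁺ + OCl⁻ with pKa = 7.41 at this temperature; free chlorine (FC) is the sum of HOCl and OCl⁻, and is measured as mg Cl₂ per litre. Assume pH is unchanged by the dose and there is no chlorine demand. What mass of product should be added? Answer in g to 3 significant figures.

222 g

[OCl⁻]/[HOCl] = 10^(pH − pKa) = 10^(7.19 − 7.41) = 0.6026; fraction as HOCl = 1/(1 + 0.6026) = 0.624.
Free chlorine required for 0.68 ppm HOCl: 0.68 / 0.624 = 1.09 ppm.
FC to add: 1.09 − 0.2 = 0.8897 mg/L as Cl₂.
Cl₂ equivalent: 0.8897 mg/L × 151,000 L = 134.4 g.
Product at 60.4% available Cl: 134.4 / 0.604 = 222.4 g.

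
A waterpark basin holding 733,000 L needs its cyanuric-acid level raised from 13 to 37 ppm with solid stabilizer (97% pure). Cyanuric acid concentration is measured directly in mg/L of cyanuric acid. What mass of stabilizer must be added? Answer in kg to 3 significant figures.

18.1 kg

CYA to add: (37 − 13) = 24 mg/L × 733,000 L = 17,590 g cyanuric acid.
At 97% purity: 17,590 / 0.97 = 18,140 g product.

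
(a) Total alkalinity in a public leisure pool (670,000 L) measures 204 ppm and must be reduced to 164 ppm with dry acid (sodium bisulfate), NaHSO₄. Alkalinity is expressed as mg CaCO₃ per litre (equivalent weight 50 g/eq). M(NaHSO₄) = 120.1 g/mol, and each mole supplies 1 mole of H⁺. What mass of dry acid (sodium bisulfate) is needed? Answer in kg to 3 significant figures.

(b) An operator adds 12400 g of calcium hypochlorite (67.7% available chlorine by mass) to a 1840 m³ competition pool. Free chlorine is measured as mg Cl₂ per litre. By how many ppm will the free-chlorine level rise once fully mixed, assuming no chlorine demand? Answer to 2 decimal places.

(a) 64.4 kg; (b) 4.56 ppm

(a) Alkalinity to neutralize: (204 − 164) = 40 mg/L as CaCO₃ × 670,000 L = 26,800 g as CaCO₃.
(a) Equivalents of H⁺ required: 26,800 ÷ 50 g/eq = 536 eq = 536 mol NaHSO₄.
(a) Mass of NaHSO₄: 536 × 120.1 = 64,370 g.

(b) Volume: 1840 m³ = 1,840,000 L.
(b) Available chlorine delivered: 12,400 g × 0.677 = 8395 g as Cl₂.
(b) Concentration rise: 8395 g / 1,840,000 L = 4.562 mg/L = 4.56 ppm.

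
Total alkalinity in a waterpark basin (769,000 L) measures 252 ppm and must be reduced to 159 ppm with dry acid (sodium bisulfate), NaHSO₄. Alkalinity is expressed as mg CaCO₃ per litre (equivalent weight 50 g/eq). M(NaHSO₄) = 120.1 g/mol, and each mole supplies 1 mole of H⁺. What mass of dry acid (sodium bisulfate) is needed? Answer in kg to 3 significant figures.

172 kg

Alkalinity to neutralize: (252 − 159) = 93 mg/L as CaCO₃ × 769,000 L = 71,520 g as CaCO₃.
Equivalents of H⁺ required: 71,520 ÷ 50 g/eq = 1430 eq = 1430 mol NaHSO₄.
Mass of NaHSO₄: 1430 × 120.1 = 171,800 g.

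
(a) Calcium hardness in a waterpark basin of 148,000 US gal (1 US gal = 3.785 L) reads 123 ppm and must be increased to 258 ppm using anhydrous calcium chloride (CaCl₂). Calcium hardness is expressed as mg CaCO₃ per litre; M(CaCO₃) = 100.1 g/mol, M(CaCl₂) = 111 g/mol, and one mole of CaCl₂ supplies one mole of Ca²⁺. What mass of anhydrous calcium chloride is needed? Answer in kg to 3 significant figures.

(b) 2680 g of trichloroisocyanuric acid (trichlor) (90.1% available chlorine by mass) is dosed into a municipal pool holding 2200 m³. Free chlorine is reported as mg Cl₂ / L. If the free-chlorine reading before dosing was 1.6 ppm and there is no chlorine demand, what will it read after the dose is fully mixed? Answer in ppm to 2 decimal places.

(a) 83.9 kg; (b) 2.70 ppm

(a) Volume: 148,000 US gal × 3.785 L/gal = 560,180 L.
(a) Hardness to add: (258 − 123) = 135 mg/L as CaCO₃ × 560,180 L = 75,620 g as CaCO₃.
(a) Moles of Ca²⁺ (1 mol Ca²⁺ ≡ 1 mol CaCO₃): 75,620 / 100.1 g/mol = 755.5 mol.
(a) Mass of CaCl₂: 755.5 × 111 = 83,860 g.

(b) Volume: 2200 m³ = 2,200,000 L.
(b) Available chlorine delivered: 2680 g × 0.901 = 2415 g as Cl₂.
(b) Concentration rise: 2415 g / 2,200,000 L = 1.098 mg/L = 1.10 ppm.
(b) Final FC: 1.6 + 1.10 = 2.70 ppm.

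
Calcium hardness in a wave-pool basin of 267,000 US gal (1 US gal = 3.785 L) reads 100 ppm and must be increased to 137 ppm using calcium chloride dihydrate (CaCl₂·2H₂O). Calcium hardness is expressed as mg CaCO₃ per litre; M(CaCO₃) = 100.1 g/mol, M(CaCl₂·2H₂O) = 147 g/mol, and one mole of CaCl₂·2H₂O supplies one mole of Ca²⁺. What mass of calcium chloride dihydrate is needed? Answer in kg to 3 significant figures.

Volume: 267,000 US gal × 3.785 L/gal = 1,010,595 L.
Hardness to add: (137 − 100) = 37 mg/L as CaCO₃ × 1,010,595 L = 37,390 g as CaCO₃.
Moles of Ca²⁺ (1 mol Ca²⁺ ≡ 1 mol CaCO₃): 37,390 / 100.1 g/mol = 373.5 mol.
Mass of CaCl₂·2H₂O: 373.5 × 147 = 54,910 g.

54.9 kg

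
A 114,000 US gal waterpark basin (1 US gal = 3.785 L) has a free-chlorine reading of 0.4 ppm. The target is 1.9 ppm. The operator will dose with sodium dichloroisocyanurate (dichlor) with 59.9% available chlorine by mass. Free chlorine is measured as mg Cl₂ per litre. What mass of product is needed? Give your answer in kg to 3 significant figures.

1.08 kg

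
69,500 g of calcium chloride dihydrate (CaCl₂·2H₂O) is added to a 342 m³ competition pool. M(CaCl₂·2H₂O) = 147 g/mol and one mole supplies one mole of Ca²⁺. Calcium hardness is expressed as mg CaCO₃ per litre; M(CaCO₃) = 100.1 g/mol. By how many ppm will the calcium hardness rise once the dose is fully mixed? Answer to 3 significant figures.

138 ppm

Volume: 342 m³ = 342,000 L.
Moles of Ca²⁺: 69,500 g ÷ 147 g/mol = 472.8 mol.
As CaCO₃: 472.8 mol × 100.1 g/mol = 47,330 g.
Rise: 47,330 g / 342,000 L × 1000 = 138.4 mg/L.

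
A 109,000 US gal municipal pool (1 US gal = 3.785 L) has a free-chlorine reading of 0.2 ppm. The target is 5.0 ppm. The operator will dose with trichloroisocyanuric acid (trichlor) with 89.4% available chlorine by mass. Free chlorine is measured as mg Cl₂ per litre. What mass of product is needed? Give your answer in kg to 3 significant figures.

2.22 kg

Volume: 109,000 US gal × 3.785 L/gal = 412,565 L.
Chlorine deficit: 5.0 − 0.2 = 4.8 ppm = 4.8 mg/L as Cl₂.
Cl₂ equivalent needed: 4.8 mg/L × 412,565 L = 1,980,000 mg = 1980 g.
Product at 89.4% available chlorine: 1980 / 0.894 = 2215 g.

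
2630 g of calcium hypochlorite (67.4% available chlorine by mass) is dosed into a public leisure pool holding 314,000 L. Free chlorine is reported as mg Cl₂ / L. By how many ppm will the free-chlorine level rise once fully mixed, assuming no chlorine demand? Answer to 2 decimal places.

Available chlorine delivered: 2630 g × 0.674 = 1773 g as Cl₂.
Concentration rise: 1773 g / 314,000 L = 5.645 mg/L = 5.65 ppm.

5.65 ppm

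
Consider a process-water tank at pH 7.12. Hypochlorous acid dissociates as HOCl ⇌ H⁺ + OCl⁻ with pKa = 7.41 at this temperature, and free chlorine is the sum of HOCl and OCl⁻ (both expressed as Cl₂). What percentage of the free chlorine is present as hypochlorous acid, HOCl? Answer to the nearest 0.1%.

66.1%

[OCl⁻]/[HOCl] = 10^(pH − pKa) = 10^(7.12 − 7.41) = 10^-0.29 = 0.5129.
Fraction as HOCl = 1 / (1 + 0.5129) = 0.661.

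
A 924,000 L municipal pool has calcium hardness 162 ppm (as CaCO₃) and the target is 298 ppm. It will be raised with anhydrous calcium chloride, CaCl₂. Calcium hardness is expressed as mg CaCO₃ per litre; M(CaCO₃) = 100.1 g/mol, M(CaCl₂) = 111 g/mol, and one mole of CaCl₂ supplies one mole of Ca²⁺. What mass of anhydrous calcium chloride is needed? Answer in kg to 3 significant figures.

Hardness to add: (298 − 162) = 136 mg/L as CaCO₃ × 924,000 L = 125,700 g as CaCO₃.
Moles of Ca²⁺ (1 mol Ca²⁺ ≡ 1 mol CaCO₃): 125,700 / 100.1 g/mol = 1255 mol.
Mass of CaCl₂: 1255 × 111 = 139,300 g.

139 kg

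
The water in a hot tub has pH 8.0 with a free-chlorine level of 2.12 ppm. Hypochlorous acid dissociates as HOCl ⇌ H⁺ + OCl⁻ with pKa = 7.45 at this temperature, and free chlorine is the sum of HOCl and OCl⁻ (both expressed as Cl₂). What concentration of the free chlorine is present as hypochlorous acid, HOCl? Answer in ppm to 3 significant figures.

0.466 ppm

[OCl⁻]/[HOCl] = 10^(pH − pKa) = 10^(8.0 − 7.45) = 10^0.55 = 3.548.
Fraction as HOCl = 1 / (1 + 3.548) = 0.2199.
HOCl = 0.2199 × 2.12 ppm = 0.4661 ppm.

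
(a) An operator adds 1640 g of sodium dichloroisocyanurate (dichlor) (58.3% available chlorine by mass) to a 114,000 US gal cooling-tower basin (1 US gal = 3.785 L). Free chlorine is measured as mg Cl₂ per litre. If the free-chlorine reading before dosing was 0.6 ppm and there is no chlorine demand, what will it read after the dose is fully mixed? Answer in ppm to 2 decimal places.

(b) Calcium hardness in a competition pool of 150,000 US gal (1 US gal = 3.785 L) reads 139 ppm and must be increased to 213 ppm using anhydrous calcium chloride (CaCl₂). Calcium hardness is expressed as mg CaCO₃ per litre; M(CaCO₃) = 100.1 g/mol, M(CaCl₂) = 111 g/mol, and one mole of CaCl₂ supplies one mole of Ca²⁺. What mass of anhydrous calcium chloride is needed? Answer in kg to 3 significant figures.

(a) 2.82 ppm; (b) 46.6 kg

(a) Volume: 114,000 US gal × 3.785 L/gal = 431,490 L.
(a) Available chlorine delivered: 1640 g × 0.583 = 956.1 g as Cl₂.
(a) Concentration rise: 956.1 g / 431,490 L = 2.216 mg/L = 2.22 ppm.
(a) Final FC: 0.6 + 2.22 = 2.82 ppm.

(b) Volume: 150,000 US gal × 3.785 L/gal = 567,750 L.
(b) Hardness to add: (213 − 139) = 74 mg/L as CaCO₃ × 567,750 L = 42,010 g as CaCO₃.
(b) Moles of Ca²⁺ (1 mol Ca²⁺ ≡ 1 mol CaCO₃): 42,010 / 100.1 g/mol = 419.7 mol.
(b) Mass of CaCl₂: 419.7 × 111 = 46,590 g.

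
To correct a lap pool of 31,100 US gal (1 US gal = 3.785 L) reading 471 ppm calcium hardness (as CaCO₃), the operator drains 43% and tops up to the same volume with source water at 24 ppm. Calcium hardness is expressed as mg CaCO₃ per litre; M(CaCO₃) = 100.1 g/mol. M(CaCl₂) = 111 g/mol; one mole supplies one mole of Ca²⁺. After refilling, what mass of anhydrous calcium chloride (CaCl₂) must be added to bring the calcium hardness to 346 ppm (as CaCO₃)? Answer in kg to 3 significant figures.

8.77 kg

Volume: 31,100 US gal × 3.785 L/gal = 117,714 L.
After draining 43% and refilling: 471 × 0.57 + 24 × 0.43 = 278.79 ppm.
Deficit to target: 346 − 278.79 = 67.21 mg/L.
As CaCO₃: 67.21 mg/L × 117,714 L = 7912 g; ÷ 100.1 = 79.04 mol Ca²⁺.
Mass: 79.04 × 111 = 8773 g.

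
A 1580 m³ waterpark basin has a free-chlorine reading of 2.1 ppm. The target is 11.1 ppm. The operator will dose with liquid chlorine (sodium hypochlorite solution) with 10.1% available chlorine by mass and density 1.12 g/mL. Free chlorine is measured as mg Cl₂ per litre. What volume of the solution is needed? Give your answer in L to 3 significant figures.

126 L

Volume: 1580 m³ = 1,580,000 L.
Chlorine deficit: 11.1 − 2.1 = 9 ppm = 9 mg/L as Cl₂.
Cl₂ equivalent needed: 9 mg/L × 1,580,000 L = 14,220,000 mg = 14,220 g.
Product at 10.1% available chlorine: 14,220 / 0.101 = 140,800 g.
Volume at density 1.12 g/mL: 140,800 g ÷ 1.12 g/mL = 125,700 mL.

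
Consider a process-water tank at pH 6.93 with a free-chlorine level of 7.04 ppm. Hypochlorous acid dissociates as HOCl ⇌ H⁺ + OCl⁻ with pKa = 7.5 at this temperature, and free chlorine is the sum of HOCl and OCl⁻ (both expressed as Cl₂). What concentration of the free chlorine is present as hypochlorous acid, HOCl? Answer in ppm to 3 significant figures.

5.55 ppm

[OCl⁻]/[HOCl] = 10^(pH − pKa) = 10^(6.93 − 7.5) = 10^-0.57 = 0.2692.
Fraction as HOCl = 1 / (1 + 0.2692) = 0.7879.
HOCl = 0.7879 × 7.04 ppm = 5.547 ppm.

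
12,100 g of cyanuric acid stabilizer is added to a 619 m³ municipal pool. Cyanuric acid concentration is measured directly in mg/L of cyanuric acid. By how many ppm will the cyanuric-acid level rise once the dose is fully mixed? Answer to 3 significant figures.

Volume: 619 m³ = 619,000 L.
Rise: 12,100 g / 619,000 L × 1000 = 19.55 mg/L.

19.5 ppm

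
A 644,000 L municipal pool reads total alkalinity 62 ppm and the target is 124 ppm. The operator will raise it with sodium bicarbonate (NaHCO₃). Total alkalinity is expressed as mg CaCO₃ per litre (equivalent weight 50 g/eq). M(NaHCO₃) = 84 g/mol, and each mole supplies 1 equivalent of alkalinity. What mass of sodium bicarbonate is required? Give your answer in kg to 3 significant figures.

Alkalinity to add: (124 − 62) = 62 mg/L as CaCO₃ × 644,000 L = 39,930 g as CaCO₃.
Equivalents: 39,930 g ÷ 50 g/eq = 798.6 eq.
NaHCO₃ supplies 1 eq per mole → 798.6 mol.
Mass: 798.6 mol × 84 g/mol = 67,080 g.

67.1 kg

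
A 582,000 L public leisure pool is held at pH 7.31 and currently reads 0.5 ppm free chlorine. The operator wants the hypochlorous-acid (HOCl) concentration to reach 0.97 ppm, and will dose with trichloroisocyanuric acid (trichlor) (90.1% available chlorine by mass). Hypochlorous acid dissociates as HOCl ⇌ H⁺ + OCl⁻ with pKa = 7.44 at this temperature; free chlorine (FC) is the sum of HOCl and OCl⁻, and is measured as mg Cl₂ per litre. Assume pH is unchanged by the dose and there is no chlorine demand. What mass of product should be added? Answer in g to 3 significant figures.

768 g

[OCl⁻]/[HOCl] = 10^(pH − pKa) = 10^(7.31 − 7.44) = 0.7413; fraction as HOCl = 1/(1 + 0.7413) = 0.5743.
Free chlorine required for 0.97 ppm HOCl: 0.97 / 0.5743 = 1.689 ppm.
FC to add: 1.689 − 0.5 = 1.189 mg/L as Cl₂.
Cl₂ equivalent: 1.189 mg/L × 582,000 L = 692 g.
Product at 90.1% available Cl: 692 / 0.901 = 768.1 g.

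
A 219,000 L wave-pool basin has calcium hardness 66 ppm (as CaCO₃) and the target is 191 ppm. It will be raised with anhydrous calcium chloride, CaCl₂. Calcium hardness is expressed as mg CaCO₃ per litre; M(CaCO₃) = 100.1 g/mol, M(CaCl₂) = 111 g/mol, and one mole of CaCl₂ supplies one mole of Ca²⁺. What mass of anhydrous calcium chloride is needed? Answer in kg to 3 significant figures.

Hardness to add: (191 − 66) = 125 mg/L as CaCO₃ × 219,000 L = 27,380 g as CaCO₃.
Moles of Ca²⁺ (1 mol Ca²⁺ ≡ 1 mol CaCO₃): 27,380 / 100.1 g/mol = 273.5 mol.
Mass of CaCl₂: 273.5 × 111 = 30,360 g.

30.4 kg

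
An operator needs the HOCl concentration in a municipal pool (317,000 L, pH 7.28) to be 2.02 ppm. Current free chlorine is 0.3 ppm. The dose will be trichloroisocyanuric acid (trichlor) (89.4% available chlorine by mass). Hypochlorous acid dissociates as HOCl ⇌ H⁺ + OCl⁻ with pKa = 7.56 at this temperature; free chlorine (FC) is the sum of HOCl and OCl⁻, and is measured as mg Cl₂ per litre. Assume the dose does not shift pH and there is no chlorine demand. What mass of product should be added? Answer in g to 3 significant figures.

[OCl⁻]/[HOCl] = 10^(pH − pKa) = 10^(7.28 − 7.56) = 0.5248; fraction as HOCl = 1/(1 + 0.5248) = 0.6558.
Free chlorine required for 2.02 ppm HOCl: 2.02 / 0.6558 = 3.08 ppm.
FC to add: 3.08 − 0.3 = 2.78 mg/L as Cl₂.
Cl₂ equivalent: 2.78 mg/L × 317,000 L = 881.3 g.
Product at 89.4% available Cl: 881.3 / 0.894 = 985.8 g.

986 g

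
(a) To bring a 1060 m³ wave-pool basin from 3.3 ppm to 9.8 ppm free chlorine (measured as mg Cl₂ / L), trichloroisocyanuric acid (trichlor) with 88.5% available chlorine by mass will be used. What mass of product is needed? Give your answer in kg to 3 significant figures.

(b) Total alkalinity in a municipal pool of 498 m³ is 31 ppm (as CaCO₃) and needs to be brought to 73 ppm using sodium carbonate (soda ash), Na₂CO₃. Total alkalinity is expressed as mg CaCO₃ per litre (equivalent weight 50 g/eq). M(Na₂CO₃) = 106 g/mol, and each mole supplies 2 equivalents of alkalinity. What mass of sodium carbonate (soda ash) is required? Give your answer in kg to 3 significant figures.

(a) Volume: 1060 m³ = 1,060,000 L.
(a) Chlorine deficit: 9.8 − 3.3 = 6.5 ppm = 6.5 mg/L as Cl₂.
(a) Cl₂ equivalent needed: 6.5 mg/L × 1,060,000 L = 6,890,000 mg = 6890 g.
(a) Product at 88.5% available chlorine: 6890 / 0.885 = 7785 g.

(b) Volume: 498 m³ = 498,000 L.
(b) Alkalinity to add: (73 − 31) = 42 mg/L as CaCO₃ × 498,000 L = 20,920 g as CaCO₃.
(b) Equivalents: 20,920 g ÷ 50 g/eq = 418.3 eq.
(b) Each mole of Na₂CO₃ supplies 2 eq, so 418.3 / 2 = 209.2 mol.
(b) Mass: 209.2 mol × 106 g/mol = 22,170 g.

(a) 7.79 kg; (b) 22.2 kg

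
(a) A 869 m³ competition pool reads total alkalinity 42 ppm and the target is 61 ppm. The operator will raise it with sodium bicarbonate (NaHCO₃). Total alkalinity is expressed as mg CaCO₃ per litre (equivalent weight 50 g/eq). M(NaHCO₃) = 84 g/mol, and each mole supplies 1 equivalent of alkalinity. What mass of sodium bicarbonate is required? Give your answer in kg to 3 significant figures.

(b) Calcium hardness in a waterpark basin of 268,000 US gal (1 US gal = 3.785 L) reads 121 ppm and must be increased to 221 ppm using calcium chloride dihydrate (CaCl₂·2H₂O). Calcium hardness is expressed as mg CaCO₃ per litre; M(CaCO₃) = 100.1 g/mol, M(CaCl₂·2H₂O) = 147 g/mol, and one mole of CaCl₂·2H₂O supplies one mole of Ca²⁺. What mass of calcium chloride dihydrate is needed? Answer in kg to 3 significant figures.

(a) Volume: 869 m³ = 869,000 L.
(a) Alkalinity to add: (61 − 42) = 19 mg/L as CaCO₃ × 869,000 L = 16,510 g as CaCO₃.
(a) Equivalents: 16,510 g ÷ 50 g/eq = 330.2 eq.
(a) NaHCO₃ supplies 1 eq per mole → 330.2 mol.
(a) Mass: 330.2 mol × 84 g/mol = 27,740 g.

(b) Volume: 268,000 US gal × 3.785 L/gal = 1,014,380 L.
(b) Hardness to add: (221 − 121) = 100 mg/L as CaCO₃ × 1,014,380 L = 101,400 g as CaCO₃.
(b) Moles of Ca²⁺ (1 mol Ca²⁺ ≡ 1 mol CaCO₃): 101,400 / 100.1 g/mol = 1013 mol.
(b) Mass of CaCl₂·2H₂O: 1013 × 147 = 149,000 g.

(a) 27.7 kg; (b) 149 kg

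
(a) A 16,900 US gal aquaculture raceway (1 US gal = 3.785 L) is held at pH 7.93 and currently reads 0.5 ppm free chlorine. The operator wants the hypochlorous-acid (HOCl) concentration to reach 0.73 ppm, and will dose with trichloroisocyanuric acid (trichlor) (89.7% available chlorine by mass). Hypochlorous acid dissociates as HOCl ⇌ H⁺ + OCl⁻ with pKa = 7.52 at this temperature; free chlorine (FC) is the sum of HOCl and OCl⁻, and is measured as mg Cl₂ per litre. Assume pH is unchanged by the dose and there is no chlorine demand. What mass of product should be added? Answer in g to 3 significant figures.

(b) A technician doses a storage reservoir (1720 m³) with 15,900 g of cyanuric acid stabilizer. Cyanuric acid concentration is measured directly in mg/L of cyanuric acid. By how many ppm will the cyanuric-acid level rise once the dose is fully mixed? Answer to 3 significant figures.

(a) Volume: 16,900 US gal × 3.785 L/gal = 63,966 L.
(a) [OCl⁻]/[HOCl] = 10^(pH − pKa) = 10^(7.93 − 7.52) = 2.57; fraction as HOCl = 1/(1 + 2.57) = 0.2801.
(a) Free chlorine required for 0.73 ppm HOCl: 0.73 / 0.2801 = 2.606 ppm.
(a) FC to add: 2.606 − 0.5 = 2.106 mg/L as Cl₂.
(a) Cl₂ equivalent: 2.106 mg/L × 63,966 L = 134.7 g.
(a) Product at 89.7% available Cl: 134.7 / 0.897 = 150.2 g.

(b) Volume: 1720 m³ = 1,720,000 L.
(b) Rise: 15,900 g / 1,720,000 L × 1000 = 9.244 mg/L.

(a) 150 g; (b) 9.24 ppm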